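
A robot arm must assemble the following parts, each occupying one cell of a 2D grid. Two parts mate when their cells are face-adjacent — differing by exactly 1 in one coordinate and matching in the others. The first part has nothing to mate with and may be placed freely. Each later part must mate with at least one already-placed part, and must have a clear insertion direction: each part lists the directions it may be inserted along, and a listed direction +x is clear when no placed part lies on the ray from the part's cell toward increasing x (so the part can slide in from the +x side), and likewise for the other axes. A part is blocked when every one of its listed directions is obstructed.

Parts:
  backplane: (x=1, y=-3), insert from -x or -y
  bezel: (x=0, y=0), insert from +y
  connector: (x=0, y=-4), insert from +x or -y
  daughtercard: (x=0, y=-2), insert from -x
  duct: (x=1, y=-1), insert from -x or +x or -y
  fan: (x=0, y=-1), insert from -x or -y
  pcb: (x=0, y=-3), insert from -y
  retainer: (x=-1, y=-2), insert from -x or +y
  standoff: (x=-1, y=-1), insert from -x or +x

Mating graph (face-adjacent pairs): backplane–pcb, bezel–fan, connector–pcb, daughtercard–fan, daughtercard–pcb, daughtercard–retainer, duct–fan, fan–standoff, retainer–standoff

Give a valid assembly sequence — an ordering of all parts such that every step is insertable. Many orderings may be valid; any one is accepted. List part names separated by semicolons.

1. duct@(1, -1) [-x clear] — {duct}
2. fan@(0, -1) [-x clear] — {duct, fan}
3. bezel@(0, 0) [+y clear] — {bezel, duct, fan}
4. daughtercard@(0, -2) [-x clear] — {bezel, daughtercard, duct, fan}
5. retainer@(-1, -2) [-x clear] — {bezel, daughtercard, duct, fan, retainer}
6. standoff@(-1, -1) [-x clear] — {bezel, daughtercard, duct, fan, retainer, standoff}
7. pcb@(0, -3) [-y clear] — {bezel, daughtercard, duct, fan, pcb, retainer, standoff}
8. connector@(0, -4) [+x clear] — {bezel, connector, daughtercard, duct, fan, pcb, retainer, standoff}
9. backplane@(1, -3) [-y clear] — {backplane, bezel, connector, daughtercard, duct, fan, pcb, retainer, standoff}

duct; fan; bezel; daughtercard; retainer; standoff; pcb; connector; backplane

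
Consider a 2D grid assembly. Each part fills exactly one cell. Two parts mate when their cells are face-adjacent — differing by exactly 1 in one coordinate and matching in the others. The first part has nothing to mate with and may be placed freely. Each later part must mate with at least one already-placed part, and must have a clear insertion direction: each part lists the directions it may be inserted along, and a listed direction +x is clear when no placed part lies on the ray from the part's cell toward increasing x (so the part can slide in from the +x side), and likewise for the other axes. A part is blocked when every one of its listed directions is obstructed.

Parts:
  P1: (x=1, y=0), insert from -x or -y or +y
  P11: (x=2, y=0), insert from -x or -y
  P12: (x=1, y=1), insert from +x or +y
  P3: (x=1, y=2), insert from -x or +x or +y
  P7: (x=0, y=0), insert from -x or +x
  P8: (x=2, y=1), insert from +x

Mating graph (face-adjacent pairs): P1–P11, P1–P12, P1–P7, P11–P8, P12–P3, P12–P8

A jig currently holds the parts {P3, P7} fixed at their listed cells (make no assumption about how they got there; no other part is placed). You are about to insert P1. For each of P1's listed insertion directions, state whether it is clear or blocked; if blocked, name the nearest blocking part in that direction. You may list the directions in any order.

+y: blocked by P3; -x: blocked by P7; -y: clear

-x: nearest on ray is P7@(0, 0) ⇒ blocked
-y: ray from P1(1, 0) has no placed part ⇒ clear
+y: nearest on ray is P3@(1, 2) ⇒ blocked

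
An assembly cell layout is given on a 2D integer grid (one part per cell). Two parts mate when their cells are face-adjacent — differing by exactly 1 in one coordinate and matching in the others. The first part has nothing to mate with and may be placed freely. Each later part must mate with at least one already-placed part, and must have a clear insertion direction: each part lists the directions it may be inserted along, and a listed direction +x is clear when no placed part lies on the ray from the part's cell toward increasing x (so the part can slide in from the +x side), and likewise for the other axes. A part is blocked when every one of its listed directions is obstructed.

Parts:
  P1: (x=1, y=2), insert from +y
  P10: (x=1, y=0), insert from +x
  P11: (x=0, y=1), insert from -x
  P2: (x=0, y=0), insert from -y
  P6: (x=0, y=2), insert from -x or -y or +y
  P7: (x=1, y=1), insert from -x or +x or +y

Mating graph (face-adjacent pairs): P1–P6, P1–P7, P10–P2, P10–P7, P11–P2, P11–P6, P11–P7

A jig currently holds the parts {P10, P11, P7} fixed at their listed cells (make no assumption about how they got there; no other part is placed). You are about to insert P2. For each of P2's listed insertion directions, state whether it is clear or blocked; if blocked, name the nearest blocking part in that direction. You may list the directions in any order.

-y: ray from P2(0, 0) has no placed part ⇒ clear

-y: clear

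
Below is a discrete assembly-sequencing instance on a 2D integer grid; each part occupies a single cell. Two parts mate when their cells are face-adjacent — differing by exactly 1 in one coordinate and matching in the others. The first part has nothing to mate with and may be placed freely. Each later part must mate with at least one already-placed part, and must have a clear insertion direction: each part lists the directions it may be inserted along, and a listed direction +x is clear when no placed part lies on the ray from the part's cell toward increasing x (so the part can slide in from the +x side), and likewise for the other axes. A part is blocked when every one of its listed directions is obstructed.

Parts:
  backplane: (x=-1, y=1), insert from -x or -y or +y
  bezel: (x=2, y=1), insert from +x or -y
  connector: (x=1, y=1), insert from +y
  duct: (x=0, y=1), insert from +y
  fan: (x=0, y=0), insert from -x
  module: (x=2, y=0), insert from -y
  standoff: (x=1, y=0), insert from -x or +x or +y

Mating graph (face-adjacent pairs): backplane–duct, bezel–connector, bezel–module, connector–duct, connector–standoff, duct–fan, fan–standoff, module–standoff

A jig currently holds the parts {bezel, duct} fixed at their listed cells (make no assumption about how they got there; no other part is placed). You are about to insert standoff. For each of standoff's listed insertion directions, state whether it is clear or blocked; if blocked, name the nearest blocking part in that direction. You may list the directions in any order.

-x: ray from standoff(1, 0) has no placed part ⇒ clear
+x: ray from standoff(1, 0) has no placed part ⇒ clear
+y: ray from standoff(1, 0) has no placed part ⇒ clear

+x: clear; +y: clear; -x: clear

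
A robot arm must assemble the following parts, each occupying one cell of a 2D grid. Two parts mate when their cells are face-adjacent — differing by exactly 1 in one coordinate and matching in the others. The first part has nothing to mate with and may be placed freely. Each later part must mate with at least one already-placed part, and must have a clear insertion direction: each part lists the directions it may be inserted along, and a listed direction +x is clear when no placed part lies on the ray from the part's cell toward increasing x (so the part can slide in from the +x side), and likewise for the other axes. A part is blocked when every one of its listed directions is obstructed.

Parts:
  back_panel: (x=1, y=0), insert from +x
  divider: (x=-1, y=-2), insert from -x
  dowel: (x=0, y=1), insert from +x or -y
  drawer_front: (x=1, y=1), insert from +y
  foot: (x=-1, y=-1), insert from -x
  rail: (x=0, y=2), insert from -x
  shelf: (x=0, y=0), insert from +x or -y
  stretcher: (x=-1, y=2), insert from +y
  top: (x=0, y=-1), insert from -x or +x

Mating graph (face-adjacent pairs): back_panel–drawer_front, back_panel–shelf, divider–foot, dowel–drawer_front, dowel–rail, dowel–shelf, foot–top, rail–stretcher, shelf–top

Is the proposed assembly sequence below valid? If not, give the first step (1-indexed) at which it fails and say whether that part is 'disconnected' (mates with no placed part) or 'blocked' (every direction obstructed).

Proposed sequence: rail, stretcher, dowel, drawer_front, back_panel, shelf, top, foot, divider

Valid

1. rail@(0, 2) [-x clear] — {rail}
2. stretcher@(-1, 2) [+y clear] — {rail, stretcher}
3. dowel@(0, 1) [+x clear] — {dowel, rail, stretcher}
4. drawer_front@(1, 1) [+y clear] — {dowel, drawer_front, rail, stretcher}
5. back_panel@(1, 0) [+x clear] — {back_panel, dowel, drawer_front, rail, stretcher}
6. shelf@(0, 0) [-y clear] — {back_panel, dowel, drawer_front, rail, shelf, stretcher}
7. top@(0, -1) [-x clear] — {back_panel, dowel, drawer_front, rail, shelf, stretcher, top}
8. foot@(-1, -1) [-x clear] — {back_panel, dowel, drawer_front, foot, rail, shelf, stretcher, top}
9. divider@(-1, -2) [-x clear] — {back_panel, divider, dowel, drawer_front, foot, rail, shelf, stretcher, top}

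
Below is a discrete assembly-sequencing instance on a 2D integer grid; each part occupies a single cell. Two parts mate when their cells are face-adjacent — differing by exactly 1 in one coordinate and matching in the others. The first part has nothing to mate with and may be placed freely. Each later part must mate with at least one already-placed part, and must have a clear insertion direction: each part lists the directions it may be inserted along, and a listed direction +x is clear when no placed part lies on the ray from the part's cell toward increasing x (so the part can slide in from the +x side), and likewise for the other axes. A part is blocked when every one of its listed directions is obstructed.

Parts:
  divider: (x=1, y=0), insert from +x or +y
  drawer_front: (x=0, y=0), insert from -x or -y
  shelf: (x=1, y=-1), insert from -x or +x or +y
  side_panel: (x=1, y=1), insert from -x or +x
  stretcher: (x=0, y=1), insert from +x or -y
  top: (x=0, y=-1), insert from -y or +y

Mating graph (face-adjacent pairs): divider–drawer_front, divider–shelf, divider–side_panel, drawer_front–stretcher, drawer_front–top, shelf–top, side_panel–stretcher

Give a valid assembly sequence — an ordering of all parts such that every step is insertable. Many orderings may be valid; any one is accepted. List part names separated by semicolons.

top; shelf; divider; drawer_front; stretcher; side_panel

1. top@(0, -1) [-y clear] — {top}
2. shelf@(1, -1) [+x clear] — {shelf, top}
3. divider@(1, 0) [+x clear] — {divider, shelf, top}
4. drawer_front@(0, 0) [-x clear] — {divider, drawer_front, shelf, top}
5. stretcher@(0, 1) [+x clear] — {divider, drawer_front, shelf, stretcher, top}
6. side_panel@(1, 1) [+x clear] — {divider, drawer_front, shelf, side_panel, stretcher, top}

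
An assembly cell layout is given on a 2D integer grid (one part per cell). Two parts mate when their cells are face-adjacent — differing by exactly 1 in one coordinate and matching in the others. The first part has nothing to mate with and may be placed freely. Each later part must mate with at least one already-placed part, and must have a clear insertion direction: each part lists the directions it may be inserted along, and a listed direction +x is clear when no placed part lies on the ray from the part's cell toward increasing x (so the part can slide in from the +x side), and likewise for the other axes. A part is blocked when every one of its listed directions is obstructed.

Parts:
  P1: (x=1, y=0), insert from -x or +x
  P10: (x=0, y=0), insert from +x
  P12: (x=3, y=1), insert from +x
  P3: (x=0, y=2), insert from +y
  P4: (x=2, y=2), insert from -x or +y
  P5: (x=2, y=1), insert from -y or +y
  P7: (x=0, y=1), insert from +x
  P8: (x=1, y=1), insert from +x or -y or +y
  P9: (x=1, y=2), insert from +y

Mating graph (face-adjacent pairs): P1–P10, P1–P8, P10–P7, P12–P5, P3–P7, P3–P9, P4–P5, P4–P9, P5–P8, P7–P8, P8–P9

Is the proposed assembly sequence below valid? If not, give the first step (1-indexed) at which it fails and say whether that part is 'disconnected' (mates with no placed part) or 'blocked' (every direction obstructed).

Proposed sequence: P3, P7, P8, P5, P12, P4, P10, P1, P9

1. P3@(0, 2) [+y clear] — {P3}
2. P7@(0, 1) [+x clear] — {P3, P7}
3. P8@(1, 1) [+x clear] — {P3, P7, P8}
4. P5@(2, 1) [-y clear] — {P3, P5, P7, P8}
5. P12@(3, 1) [+x clear] — {P12, P3, P5, P7, P8}
6. P4@(2, 2) [+y clear] — {P12, P3, P4, P5, P7, P8}
7. P10@(0, 0) [+x clear] — {P10, P12, P3, P4, P5, P7, P8}
8. P1@(1, 0) [+x clear] — {P1, P10, P12, P3, P4, P5, P7, P8}
9. P9@(1, 2) [+y clear] — {P1, P10, P12, P3, P4, P5, P7, P8, P9}

Valid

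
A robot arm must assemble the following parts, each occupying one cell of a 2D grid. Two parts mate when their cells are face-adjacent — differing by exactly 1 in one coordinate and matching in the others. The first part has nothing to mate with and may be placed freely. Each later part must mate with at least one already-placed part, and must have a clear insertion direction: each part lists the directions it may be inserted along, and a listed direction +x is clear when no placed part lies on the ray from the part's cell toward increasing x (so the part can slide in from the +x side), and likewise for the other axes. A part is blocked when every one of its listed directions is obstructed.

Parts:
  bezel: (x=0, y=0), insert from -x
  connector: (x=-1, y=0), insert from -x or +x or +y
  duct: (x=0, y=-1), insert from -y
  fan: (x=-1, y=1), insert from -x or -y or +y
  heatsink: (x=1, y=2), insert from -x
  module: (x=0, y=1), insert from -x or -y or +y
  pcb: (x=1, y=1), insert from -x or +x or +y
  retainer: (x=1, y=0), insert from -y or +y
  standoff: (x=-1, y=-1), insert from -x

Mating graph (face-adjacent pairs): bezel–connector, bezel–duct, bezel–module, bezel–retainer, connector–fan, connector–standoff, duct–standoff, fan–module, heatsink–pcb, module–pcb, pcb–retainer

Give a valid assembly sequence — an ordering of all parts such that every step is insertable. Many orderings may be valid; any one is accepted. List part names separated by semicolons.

fan; module; bezel; retainer; duct; standoff; connector; pcb; heatsink

1. fan@(-1, 1) [-x clear] — {fan}
2. module@(0, 1) [-y clear] — {fan, module}
3. bezel@(0, 0) [-x clear] — {bezel, fan, module}
4. retainer@(1, 0) [-y clear] — {bezel, fan, module, retainer}
5. duct@(0, -1) [-y clear] — {bezel, duct, fan, module, retainer}
6. standoff@(-1, -1) [-x clear] — {bezel, duct, fan, module, retainer, standoff}
7. connector@(-1, 0) [-x clear] — {bezel, connector, duct, fan, module, retainer, standoff}
8. pcb@(1, 1) [+x clear] — {bezel, connector, duct, fan, module, pcb, retainer, standoff}
9. heatsink@(1, 2) [-x clear] — {bezel, connector, duct, fan, heatsink, module, pcb, retainer, standoff}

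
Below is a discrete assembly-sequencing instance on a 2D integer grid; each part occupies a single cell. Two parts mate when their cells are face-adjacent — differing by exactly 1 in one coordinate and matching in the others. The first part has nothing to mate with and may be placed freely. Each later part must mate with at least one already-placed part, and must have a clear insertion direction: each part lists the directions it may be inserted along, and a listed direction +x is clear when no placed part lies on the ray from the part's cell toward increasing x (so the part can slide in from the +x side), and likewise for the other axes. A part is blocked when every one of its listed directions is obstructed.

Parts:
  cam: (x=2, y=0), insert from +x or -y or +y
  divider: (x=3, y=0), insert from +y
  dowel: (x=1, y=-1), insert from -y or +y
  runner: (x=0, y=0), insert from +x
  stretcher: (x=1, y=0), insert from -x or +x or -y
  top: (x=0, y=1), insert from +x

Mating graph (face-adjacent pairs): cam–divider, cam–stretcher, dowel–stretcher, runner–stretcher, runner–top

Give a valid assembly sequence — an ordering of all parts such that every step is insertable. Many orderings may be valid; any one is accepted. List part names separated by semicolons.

runner; top; stretcher; cam; dowel; divider

1. runner@(0, 0) [+x clear] — {runner}
2. top@(0, 1) [+x clear] — {runner, top}
3. stretcher@(1, 0) [+x clear] — {runner, stretcher, top}
4. cam@(2, 0) [+x clear] — {cam, runner, stretcher, top}
5. dowel@(1, -1) [-y clear] — {cam, dowel, runner, stretcher, top}
6. divider@(3, 0) [+y clear] — {cam, divider, dowel, runner, stretcher, top}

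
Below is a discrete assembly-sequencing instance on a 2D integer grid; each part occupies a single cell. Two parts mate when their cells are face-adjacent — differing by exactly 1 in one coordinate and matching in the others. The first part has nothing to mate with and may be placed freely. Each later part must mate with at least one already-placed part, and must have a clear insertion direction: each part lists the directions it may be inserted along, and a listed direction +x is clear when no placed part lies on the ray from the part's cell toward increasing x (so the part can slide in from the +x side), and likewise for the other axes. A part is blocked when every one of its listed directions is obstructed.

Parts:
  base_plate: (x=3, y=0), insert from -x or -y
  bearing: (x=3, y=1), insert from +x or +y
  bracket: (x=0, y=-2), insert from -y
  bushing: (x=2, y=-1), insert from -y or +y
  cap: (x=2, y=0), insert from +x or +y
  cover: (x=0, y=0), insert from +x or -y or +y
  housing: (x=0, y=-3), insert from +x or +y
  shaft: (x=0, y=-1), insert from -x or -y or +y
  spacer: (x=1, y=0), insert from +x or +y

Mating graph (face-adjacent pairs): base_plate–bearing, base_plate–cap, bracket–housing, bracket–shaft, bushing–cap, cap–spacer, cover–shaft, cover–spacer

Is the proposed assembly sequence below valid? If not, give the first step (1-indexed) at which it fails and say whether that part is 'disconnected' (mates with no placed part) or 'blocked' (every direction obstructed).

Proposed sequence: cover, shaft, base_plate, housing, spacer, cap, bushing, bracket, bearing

Invalid at step 3 (disconnected)

1. cover@(0, 0) [+x clear] — {cover}
2. shaft@(0, -1) [-x clear] — {cover, shaft}
3. base_plate@(3, 0) — no placed neighbour ⇒ disconnected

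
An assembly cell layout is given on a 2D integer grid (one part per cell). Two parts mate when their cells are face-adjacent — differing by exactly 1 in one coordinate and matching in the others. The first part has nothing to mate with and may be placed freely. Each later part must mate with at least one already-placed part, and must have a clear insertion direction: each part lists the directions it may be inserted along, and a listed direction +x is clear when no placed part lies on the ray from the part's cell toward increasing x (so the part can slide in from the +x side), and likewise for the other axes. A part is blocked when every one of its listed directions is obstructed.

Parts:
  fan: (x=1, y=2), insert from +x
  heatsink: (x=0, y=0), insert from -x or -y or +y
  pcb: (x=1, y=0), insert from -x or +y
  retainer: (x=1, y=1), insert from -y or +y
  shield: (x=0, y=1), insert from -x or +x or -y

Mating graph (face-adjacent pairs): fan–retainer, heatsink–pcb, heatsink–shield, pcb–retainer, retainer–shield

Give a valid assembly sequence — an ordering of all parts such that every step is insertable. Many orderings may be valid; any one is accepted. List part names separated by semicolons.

heatsink; pcb; retainer; fan; shield

1. heatsink@(0, 0) [-x clear] — {heatsink}
2. pcb@(1, 0) [+y clear] — {heatsink, pcb}
3. retainer@(1, 1) [+y clear] — {heatsink, pcb, retainer}
4. fan@(1, 2) [+x clear] — {fan, heatsink, pcb, retainer}
5. shield@(0, 1) [-x clear] — {fan, heatsink, pcb, retainer, shield}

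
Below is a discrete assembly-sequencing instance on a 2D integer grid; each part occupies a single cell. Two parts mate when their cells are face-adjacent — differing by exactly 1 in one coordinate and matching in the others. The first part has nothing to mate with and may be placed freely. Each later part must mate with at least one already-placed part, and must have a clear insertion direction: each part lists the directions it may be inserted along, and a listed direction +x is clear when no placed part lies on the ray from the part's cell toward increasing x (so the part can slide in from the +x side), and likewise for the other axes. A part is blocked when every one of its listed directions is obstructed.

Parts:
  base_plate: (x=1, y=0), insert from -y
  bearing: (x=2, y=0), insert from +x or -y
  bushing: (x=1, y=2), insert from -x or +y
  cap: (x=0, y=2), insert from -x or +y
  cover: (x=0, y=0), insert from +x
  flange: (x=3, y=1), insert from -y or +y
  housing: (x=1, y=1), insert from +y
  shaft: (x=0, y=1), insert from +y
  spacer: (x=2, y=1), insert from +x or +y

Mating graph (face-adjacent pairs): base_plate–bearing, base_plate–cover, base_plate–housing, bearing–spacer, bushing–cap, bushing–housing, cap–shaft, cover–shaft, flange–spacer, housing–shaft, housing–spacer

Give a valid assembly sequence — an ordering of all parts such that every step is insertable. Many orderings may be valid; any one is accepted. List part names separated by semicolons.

spacer; housing; shaft; bushing; cover; bearing; cap; base_plate; flange

1. spacer@(2, 1) [+x clear] — {spacer}
2. housing@(1, 1) [+y clear] — {housing, spacer}
3. shaft@(0, 1) [+y clear] — {housing, shaft, spacer}
4. bushing@(1, 2) [-x clear] — {bushing, housing, shaft, spacer}
5. cover@(0, 0) [+x clear] — {bushing, cover, housing, shaft, spacer}
6. bearing@(2, 0) [+x clear] — {bearing, bushing, cover, housing, shaft, spacer}
7. cap@(0, 2) [-x clear] — {bearing, bushing, cap, cover, housing, shaft, spacer}
8. base_plate@(1, 0) [-y clear] — {base_plate, bearing, bushing, cap, cover, housing, shaft, spacer}
9. flange@(3, 1) [-y clear] — {base_plate, bearing, bushing, cap, cover, flange, housing, shaft, spacer}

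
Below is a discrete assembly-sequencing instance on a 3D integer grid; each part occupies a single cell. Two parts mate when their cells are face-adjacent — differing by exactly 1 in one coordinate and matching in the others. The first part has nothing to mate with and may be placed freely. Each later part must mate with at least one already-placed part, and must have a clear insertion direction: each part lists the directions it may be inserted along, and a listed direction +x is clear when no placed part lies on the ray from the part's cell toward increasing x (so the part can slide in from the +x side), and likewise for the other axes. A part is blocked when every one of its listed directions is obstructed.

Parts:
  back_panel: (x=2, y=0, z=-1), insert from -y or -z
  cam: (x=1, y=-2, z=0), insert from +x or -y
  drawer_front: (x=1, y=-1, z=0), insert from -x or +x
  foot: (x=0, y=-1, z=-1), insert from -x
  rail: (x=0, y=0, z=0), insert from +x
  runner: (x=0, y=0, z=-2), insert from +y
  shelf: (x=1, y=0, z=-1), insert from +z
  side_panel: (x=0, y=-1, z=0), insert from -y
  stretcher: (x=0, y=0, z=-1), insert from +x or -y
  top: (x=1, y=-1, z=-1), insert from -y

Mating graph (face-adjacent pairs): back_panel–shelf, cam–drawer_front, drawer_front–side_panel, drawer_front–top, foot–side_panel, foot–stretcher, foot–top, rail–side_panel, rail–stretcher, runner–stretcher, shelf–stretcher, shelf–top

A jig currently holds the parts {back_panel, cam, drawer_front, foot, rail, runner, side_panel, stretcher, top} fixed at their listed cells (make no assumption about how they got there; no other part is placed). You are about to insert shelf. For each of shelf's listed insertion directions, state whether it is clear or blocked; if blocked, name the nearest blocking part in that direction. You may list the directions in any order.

+z: ray from shelf(1, 0, -1) has no placed part ⇒ clear

+z: clear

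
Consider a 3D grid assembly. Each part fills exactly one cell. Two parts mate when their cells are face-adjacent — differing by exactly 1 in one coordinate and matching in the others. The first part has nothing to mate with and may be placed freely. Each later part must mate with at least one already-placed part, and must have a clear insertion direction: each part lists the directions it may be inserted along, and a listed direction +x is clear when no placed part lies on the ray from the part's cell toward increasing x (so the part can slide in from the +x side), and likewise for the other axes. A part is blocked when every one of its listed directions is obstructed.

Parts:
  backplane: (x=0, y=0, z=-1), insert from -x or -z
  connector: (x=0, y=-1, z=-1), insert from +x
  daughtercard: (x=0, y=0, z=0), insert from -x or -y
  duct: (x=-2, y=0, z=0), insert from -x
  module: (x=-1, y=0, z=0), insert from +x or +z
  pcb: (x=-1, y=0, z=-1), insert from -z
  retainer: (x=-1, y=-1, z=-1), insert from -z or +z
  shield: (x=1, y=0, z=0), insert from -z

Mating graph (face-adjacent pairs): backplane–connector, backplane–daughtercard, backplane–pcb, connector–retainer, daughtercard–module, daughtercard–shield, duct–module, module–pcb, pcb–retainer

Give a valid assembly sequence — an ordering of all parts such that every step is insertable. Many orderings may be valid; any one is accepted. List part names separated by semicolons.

retainer; pcb; backplane; daughtercard; shield; connector; module; duct

1. retainer@(-1, -1, -1) [-z clear] — {retainer}
2. pcb@(-1, 0, -1) [-z clear] — {pcb, retainer}
3. backplane@(0, 0, -1) [-z clear] — {backplane, pcb, retainer}
4. daughtercard@(0, 0, 0) [-x clear] — {backplane, daughtercard, pcb, retainer}
5. shield@(1, 0, 0) [-z clear] — {backplane, daughtercard, pcb, retainer, shield}
6. connector@(0, -1, -1) [+x clear] — {backplane, connector, daughtercard, pcb, retainer, shield}
7. module@(-1, 0, 0) [+z clear] — {backplane, connector, daughtercard, module, pcb, retainer, shield}
8. duct@(-2, 0, 0) [-x clear] — {backplane, connector, daughtercard, duct, module, pcb, retainer, shield}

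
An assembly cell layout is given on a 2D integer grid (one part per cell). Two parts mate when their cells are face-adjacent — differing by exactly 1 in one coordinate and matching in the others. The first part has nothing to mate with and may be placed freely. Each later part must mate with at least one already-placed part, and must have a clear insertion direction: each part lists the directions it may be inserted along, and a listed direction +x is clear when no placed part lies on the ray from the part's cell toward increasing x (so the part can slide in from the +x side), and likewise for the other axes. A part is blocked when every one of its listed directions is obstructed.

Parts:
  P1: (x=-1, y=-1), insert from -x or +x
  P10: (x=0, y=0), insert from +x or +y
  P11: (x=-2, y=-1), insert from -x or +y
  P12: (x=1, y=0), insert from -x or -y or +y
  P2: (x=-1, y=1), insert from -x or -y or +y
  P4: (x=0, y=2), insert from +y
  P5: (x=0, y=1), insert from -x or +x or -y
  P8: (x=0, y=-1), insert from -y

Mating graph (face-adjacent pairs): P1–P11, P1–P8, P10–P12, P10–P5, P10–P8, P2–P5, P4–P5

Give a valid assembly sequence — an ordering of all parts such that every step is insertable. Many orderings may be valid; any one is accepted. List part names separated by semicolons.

P1; P8; P10; P12; P5; P2; P4; P11

1. P1@(-1, -1) [-x clear] — {P1}
2. P8@(0, -1) [-y clear] — {P1, P8}
3. P10@(0, 0) [+x clear] — {P1, P10, P8}
4. P12@(1, 0) [-y clear] — {P1, P10, P12, P8}
5. P5@(0, 1) [-x clear] — {P1, P10, P12, P5, P8}
6. P2@(-1, 1) [-x clear] — {P1, P10, P12, P2, P5, P8}
7. P4@(0, 2) [+y clear] — {P1, P10, P12, P2, P4, P5, P8}
8. P11@(-2, -1) [-x clear] — {P1, P10, P11, P12, P2, P4, P5, P8}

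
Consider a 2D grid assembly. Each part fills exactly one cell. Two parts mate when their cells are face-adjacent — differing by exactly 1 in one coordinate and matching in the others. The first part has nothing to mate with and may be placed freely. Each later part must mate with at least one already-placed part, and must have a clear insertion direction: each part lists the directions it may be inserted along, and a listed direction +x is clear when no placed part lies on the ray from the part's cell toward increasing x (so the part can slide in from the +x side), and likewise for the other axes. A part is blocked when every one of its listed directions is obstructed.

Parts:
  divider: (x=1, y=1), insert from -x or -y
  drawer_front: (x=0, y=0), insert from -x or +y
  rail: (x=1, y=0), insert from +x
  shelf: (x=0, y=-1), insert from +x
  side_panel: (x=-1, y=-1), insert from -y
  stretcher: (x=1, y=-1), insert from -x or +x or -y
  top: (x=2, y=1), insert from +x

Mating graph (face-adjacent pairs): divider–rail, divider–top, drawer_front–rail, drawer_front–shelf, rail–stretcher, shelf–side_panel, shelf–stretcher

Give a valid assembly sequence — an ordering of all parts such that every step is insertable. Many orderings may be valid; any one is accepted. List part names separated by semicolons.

shelf; drawer_front; stretcher; rail; divider; top; side_panel

1. shelf@(0, -1) [+x clear] — {shelf}
2. drawer_front@(0, 0) [-x clear] — {drawer_front, shelf}
3. stretcher@(1, -1) [+x clear] — {drawer_front, shelf, stretcher}
4. rail@(1, 0) [+x clear] — {drawer_front, rail, shelf, stretcher}
5. divider@(1, 1) [-x clear] — {divider, drawer_front, rail, shelf, stretcher}
6. top@(2, 1) [+x clear] — {divider, drawer_front, rail, shelf, stretcher, top}
7. side_panel@(-1, -1) [-y clear] — {divider, drawer_front, rail, shelf, side_panel, stretcher, top}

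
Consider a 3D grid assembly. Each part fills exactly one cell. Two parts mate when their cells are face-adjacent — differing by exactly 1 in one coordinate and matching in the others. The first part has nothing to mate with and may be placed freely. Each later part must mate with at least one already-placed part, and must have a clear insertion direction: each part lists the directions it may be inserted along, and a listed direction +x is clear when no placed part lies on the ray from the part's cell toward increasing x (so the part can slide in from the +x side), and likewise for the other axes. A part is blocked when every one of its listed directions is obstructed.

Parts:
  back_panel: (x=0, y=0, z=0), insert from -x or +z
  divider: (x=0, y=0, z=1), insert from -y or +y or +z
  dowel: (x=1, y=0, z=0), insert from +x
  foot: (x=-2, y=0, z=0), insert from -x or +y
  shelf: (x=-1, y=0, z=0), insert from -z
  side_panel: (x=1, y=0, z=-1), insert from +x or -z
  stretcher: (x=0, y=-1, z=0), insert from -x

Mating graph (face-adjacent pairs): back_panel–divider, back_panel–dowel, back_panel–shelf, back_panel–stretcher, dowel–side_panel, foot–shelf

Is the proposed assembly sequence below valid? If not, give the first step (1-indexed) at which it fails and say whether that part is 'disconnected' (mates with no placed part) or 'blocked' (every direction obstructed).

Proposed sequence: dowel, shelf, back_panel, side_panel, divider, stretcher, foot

1. dowel@(1, 0, 0) [+x clear] — {dowel}
2. shelf@(-1, 0, 0) — no placed neighbour ⇒ disconnected

Invalid at step 2 (disconnected)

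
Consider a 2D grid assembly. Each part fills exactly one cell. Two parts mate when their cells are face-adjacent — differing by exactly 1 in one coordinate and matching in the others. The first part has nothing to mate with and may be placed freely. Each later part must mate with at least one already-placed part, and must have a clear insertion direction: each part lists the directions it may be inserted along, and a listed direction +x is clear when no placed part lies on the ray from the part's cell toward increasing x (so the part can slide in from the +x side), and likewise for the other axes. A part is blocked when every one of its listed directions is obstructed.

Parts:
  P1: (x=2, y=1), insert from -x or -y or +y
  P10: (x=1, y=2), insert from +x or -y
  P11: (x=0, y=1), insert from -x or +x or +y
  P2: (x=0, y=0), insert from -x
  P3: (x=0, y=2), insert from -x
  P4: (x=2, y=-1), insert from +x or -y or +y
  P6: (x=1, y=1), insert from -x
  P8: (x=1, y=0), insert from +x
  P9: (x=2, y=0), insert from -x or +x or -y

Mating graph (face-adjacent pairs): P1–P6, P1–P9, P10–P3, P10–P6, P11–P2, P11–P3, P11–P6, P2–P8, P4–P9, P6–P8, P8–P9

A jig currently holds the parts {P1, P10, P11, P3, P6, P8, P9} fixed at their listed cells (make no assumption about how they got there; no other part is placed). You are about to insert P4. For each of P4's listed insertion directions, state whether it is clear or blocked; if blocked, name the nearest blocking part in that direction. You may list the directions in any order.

+x: clear; +y: blocked by P9; -y: clear

+x: ray from P4(2, -1) has no placed part ⇒ clear
-y: ray from P4(2, -1) has no placed part ⇒ clear
+y: nearest on ray is P9@(2, 0) ⇒ blocked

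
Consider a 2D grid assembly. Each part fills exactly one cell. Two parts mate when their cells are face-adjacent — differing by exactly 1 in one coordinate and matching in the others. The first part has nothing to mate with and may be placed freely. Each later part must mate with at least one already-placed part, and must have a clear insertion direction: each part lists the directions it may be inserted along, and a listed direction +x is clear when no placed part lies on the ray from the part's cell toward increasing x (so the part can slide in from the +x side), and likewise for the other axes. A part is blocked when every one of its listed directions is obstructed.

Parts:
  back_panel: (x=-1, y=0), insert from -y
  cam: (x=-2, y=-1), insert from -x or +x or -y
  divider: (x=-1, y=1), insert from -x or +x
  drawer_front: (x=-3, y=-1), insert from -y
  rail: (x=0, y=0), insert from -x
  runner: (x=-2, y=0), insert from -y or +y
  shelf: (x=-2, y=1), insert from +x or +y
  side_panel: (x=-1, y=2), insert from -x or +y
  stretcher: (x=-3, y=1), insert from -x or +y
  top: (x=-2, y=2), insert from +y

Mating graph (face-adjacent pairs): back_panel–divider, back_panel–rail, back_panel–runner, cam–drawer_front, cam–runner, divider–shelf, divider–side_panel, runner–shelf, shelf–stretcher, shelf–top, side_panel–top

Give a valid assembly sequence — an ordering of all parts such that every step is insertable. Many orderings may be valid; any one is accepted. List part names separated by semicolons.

rail; back_panel; runner; shelf; top; side_panel; stretcher; cam; drawer_front; divider

1. rail@(0, 0) [-x clear] — {rail}
2. back_panel@(-1, 0) [-y clear] — {back_panel, rail}
3. runner@(-2, 0) [-y clear] — {back_panel, rail, runner}
4. shelf@(-2, 1) [+x clear] — {back_panel, rail, runner, shelf}
5. top@(-2, 2) [+y clear] — {back_panel, rail, runner, shelf, top}
6. side_panel@(-1, 2) [+y clear] — {back_panel, rail, runner, shelf, side_panel, top}
7. stretcher@(-3, 1) [-x clear] — {back_panel, rail, runner, shelf, side_panel, stretcher, top}
8. cam@(-2, -1) [-x clear] — {back_panel, cam, rail, runner, shelf, side_panel, stretcher, top}
9. drawer_front@(-3, -1) [-y clear] — {back_panel, cam, drawer_front, rail, runner, shelf, side_panel, stretcher, top}
10. divider@(-1, 1) [+x clear] — {back_panel, cam, divider, drawer_front, rail, runner, shelf, side_panel, stretcher, top}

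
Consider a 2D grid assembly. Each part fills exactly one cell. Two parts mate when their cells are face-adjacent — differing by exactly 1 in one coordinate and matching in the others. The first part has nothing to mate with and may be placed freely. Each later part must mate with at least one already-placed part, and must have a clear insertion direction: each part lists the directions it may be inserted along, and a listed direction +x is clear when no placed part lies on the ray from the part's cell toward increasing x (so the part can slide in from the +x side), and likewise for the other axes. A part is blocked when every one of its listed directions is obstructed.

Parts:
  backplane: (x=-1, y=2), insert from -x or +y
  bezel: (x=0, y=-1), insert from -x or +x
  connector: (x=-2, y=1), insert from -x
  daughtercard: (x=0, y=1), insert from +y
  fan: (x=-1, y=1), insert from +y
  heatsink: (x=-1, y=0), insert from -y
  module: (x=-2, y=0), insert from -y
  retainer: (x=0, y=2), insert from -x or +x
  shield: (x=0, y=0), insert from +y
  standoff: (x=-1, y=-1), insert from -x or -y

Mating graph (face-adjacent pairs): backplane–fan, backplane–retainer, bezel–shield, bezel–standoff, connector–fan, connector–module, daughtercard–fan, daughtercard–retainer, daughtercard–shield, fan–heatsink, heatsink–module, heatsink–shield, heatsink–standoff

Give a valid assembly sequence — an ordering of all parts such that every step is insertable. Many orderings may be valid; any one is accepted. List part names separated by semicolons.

shield; daughtercard; retainer; fan; backplane; heatsink; module; connector; standoff; bezel

1. shield@(0, 0) [+y clear] — {shield}
2. daughtercard@(0, 1) [+y clear] — {daughtercard, shield}
3. retainer@(0, 2) [-x clear] — {daughtercard, retainer, shield}
4. fan@(-1, 1) [+y clear] — {daughtercard, fan, retainer, shield}
5. backplane@(-1, 2) [-x clear] — {backplane, daughtercard, fan, retainer, shield}
6. heatsink@(-1, 0) [-y clear] — {backplane, daughtercard, fan, heatsink, retainer, shield}
7. module@(-2, 0) [-y clear] — {backplane, daughtercard, fan, heatsink, module, retainer, shield}
8. connector@(-2, 1) [-x clear] — {backplane, connector, daughtercard, fan, heatsink, module, retainer, shield}
9. standoff@(-1, -1) [-x clear] — {backplane, connector, daughtercard, fan, heatsink, module, retainer, shield, standoff}
10. bezel@(0, -1) [+x clear] — {backplane, bezel, connector, daughtercard, fan, heatsink, module, retainer, shield, standoff}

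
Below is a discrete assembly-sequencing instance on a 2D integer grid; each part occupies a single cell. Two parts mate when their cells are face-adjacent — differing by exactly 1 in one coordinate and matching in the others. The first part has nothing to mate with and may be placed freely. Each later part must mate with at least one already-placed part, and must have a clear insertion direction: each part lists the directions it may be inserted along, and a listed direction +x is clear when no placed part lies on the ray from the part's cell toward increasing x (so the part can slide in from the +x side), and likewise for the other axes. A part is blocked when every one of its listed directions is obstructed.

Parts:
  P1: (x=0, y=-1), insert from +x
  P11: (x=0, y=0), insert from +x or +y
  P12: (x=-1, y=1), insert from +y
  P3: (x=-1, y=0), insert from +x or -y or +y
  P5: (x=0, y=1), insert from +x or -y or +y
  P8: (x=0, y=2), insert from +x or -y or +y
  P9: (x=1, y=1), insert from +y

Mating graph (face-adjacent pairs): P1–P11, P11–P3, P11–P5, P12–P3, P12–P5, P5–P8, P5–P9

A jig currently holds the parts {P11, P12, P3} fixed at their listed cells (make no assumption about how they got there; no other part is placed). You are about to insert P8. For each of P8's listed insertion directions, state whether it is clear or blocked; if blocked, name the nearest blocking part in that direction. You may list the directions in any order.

+x: clear; +y: clear; -y: blocked by P11

+x: ray from P8(0, 2) has no placed part ⇒ clear
-y: nearest on ray is P11@(0, 0) ⇒ blocked
+y: ray from P8(0, 2) has no placed part ⇒ clear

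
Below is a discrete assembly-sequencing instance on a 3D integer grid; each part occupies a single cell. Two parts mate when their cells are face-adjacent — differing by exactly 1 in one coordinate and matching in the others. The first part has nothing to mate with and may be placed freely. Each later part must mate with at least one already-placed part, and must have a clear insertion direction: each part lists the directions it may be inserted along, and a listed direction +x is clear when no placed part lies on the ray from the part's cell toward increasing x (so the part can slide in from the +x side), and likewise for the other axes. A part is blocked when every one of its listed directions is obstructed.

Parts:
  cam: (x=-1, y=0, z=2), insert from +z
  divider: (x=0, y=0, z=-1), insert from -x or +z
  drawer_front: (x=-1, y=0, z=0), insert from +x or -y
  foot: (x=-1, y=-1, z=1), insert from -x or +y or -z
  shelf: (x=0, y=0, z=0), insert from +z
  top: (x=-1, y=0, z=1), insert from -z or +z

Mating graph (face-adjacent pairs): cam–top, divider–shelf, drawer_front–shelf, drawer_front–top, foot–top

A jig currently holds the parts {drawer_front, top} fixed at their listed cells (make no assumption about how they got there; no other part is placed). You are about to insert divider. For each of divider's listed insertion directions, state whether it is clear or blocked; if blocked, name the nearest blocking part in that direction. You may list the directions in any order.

+z: clear; -x: clear

-x: ray from divider(0, 0, -1) has no placed part ⇒ clear
+z: ray from divider(0, 0, -1) has no placed part ⇒ clear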